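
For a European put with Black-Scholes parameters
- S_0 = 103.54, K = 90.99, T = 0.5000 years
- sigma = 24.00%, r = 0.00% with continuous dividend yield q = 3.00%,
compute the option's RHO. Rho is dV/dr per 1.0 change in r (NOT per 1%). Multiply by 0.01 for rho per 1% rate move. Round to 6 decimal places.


Answer: Rho = -12.657785

Derivation:
d1 = 0.7578322712; d2 = 0.5881266437
phi(d1) = 0.2993644927; exp(-qT) = 0.9851119396; exp(-rT) = 1.0000000000
N(-d2) = 0.2782236453
Rho = -K*T*exp(-rT)*N(-d2) = -90.9900 * 0.5000 * 1.0000000000 * 0.2782236453 = -12.657785


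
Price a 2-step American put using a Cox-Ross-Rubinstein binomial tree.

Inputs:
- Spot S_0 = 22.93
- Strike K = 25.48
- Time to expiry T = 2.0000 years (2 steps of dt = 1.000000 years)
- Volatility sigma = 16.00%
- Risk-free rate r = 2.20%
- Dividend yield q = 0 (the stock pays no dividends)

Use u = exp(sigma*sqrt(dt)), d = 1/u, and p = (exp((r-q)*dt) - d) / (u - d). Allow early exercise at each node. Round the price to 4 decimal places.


Answer: Price = V(0,0) = 3.3432

Derivation:
dt = T/N = 1.000000
u = exp(sigma*sqrt(dt)) = 1.173511; d = 1/u = 0.852144
p = (exp((r-q)*dt) - d) / (u - d) = 0.529301
Discount per step: exp(-r*dt) = 0.978240
Stock lattice S(k, i) with i counting down-moves:
  k=0: S(0,0) = 22.9300
  k=1: S(1,0) = 26.9086; S(1,1) = 19.5397
  k=2: S(2,0) = 31.5775; S(2,1) = 22.9300; S(2,2) = 16.6506
Terminal payoffs V(N, i) = max(K - S_T, 0):
  V(2,0) = 0.000000; V(2,1) = 2.550000; V(2,2) = 8.829403
Backward induction: V(k, i) = exp(-r*dt) * [p * V(k+1, i) + (1-p) * V(k+1, i+1)]; then take max(V_cont, immediate exercise) for American.
  V(1,0) = exp(-r*dt) * [p*0.000000 + (1-p)*2.550000] = 1.174164; exercise = 0.000000; V(1,0) = max -> 1.174164
  V(1,1) = exp(-r*dt) * [p*2.550000 + (1-p)*8.829403] = 5.385904; exercise = 5.940343; V(1,1) = max -> 5.940343
  V(0,0) = exp(-r*dt) * [p*1.174164 + (1-p)*5.940343] = 3.343232; exercise = 2.550000; V(0,0) = max -> 3.343232


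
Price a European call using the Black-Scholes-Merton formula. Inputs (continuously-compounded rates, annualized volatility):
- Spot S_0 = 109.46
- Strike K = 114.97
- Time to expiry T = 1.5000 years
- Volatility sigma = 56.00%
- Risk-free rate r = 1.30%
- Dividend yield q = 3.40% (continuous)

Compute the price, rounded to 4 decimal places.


Answer: Price = 24.9112

Derivation:
d1 = (ln(S/K) + (r - q + 0.5*sigma^2) * T) / (sigma * sqrt(T)) = 0.22539382
d2 = d1 - sigma * sqrt(T) = -0.46046330
exp(-rT) = 0.98068890; exp(-qT) = 0.95027867
C = S_0 * exp(-qT) * N(d1) - K * exp(-rT) * N(d2)
N(d1) = 0.58916354; N(d2) = 0.32259185
C = 109.4600 * 0.95027867 * 0.58916354 - 114.9700 * 0.98068890 * 0.32259185 = 24.9112


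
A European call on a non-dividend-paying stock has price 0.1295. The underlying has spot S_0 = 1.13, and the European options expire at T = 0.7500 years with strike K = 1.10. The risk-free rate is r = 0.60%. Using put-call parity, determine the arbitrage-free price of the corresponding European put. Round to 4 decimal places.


Answer: Put price = 0.0946

Derivation:
Put-call parity: C - P = S_0 * exp(-qT) - K * exp(-rT).
S_0 * exp(-qT) = 1.1300 * 1.00000000 = 1.13000000
K * exp(-rT) = 1.1000 * 0.99551011 = 1.09506112
P = C - S*exp(-qT) + K*exp(-rT)
P = 0.1295 - 1.13000000 + 1.09506112 = 0.0946


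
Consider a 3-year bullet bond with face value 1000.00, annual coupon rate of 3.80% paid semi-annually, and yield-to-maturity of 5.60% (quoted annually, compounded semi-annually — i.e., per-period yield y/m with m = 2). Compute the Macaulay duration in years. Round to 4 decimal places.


Answer: Macaulay duration = 2.8594 years

Derivation:
Coupon per period c = face * coupon_rate / m = 19.000000
Periods per year m = 2; per-period yield y/m = 0.028000
Number of cashflows N = 6
Cashflows (t years, CF_t, discount factor 1/(1+y/m)^(m*t), PV):
  t = 0.5000: CF_t = 19.000000, DF = 0.972763, PV = 18.482490
  t = 1.0000: CF_t = 19.000000, DF = 0.946267, PV = 17.979076
  t = 1.5000: CF_t = 19.000000, DF = 0.920493, PV = 17.489374
  t = 2.0000: CF_t = 19.000000, DF = 0.895422, PV = 17.013009
  t = 2.5000: CF_t = 19.000000, DF = 0.871033, PV = 16.549620
  t = 3.0000: CF_t = 1019.000000, DF = 0.847308, PV = 863.406862
Price P = sum_t PV_t = 950.920432
Macaulay numerator sum_t t * PV_t:
  t * PV_t at t = 0.5000: 9.241245
  t * PV_t at t = 1.0000: 17.979076
  t * PV_t at t = 1.5000: 26.234061
  t * PV_t at t = 2.0000: 34.026019
  t * PV_t at t = 2.5000: 41.374050
  t * PV_t at t = 3.0000: 2590.220587
Macaulay duration D = (sum_t t * PV_t) / P = 2719.075037 / 950.920432 = 2.859414


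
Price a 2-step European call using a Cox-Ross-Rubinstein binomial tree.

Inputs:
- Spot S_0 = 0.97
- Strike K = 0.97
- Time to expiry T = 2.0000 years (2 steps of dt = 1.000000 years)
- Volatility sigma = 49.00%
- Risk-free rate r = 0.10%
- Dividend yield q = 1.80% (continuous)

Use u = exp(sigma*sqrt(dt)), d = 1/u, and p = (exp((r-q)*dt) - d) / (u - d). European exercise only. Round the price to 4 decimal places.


dt = T/N = 1.000000
u = exp(sigma*sqrt(dt)) = 1.632316; d = 1/u = 0.612626
p = (exp((r-q)*dt) - d) / (u - d) = 0.363363
Discount per step: exp(-r*dt) = 0.999000
Stock lattice S(k, i) with i counting down-moves:
  k=0: S(0,0) = 0.9700
  k=1: S(1,0) = 1.5833; S(1,1) = 0.5942
  k=2: S(2,0) = 2.5845; S(2,1) = 0.9700; S(2,2) = 0.3641
Terminal payoffs V(N, i) = max(S_T - K, 0):
  V(2,0) = 1.614523; V(2,1) = 0.000000; V(2,2) = 0.000000
Backward induction: V(k, i) = exp(-r*dt) * [p * V(k+1, i) + (1-p) * V(k+1, i+1)].
  V(1,0) = exp(-r*dt) * [p*1.614523 + (1-p)*0.000000] = 0.586071
  V(1,1) = exp(-r*dt) * [p*0.000000 + (1-p)*0.000000] = 0.000000
  V(0,0) = exp(-r*dt) * [p*0.586071 + (1-p)*0.000000] = 0.212744

Answer: Price = V(0,0) = 0.2127


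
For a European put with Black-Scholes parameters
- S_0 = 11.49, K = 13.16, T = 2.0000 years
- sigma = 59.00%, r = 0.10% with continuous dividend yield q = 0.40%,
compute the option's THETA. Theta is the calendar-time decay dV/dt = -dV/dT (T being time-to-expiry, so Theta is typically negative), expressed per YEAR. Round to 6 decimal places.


Answer: Theta = -0.928843

Derivation:
d1 = 0.2473617313; d2 = -0.5870242705
phi(d1) = 0.3869218879; exp(-qT) = 0.9920319148; exp(-rT) = 0.9980019987
Theta = -S*exp(-qT)*phi(d1)*sigma/(2*sqrt(T)) + r*K*exp(-rT)*N(-d2) - q*S*exp(-qT)*N(-d1)
N(-d1) = 0.4023141440; N(-d2) = 0.7214062968; sqrt(T) = 1.4142135624
Term 1 = -11.4900 * 0.9920319148 * 0.3869218879 * 0.5900 / (2 * 1.4142135624) = -0.9199749225
Term 2 = 0.0010 * 13.1600 * 0.9980019987 * 0.7214062968 = 0.0094747384
Term 3 = -0.0040 * 11.4900 * 0.9920319148 * 0.4023141440 = -0.0183430253
Theta = -0.9199749225 + (0.0094747384) + (-0.0183430253) = -0.928843


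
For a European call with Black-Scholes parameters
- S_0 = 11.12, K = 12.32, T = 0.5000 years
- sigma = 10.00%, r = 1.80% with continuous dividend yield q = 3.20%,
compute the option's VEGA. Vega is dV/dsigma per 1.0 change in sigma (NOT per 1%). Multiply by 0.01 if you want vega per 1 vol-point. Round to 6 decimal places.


Answer: Vega = 0.982937

Derivation:
d1 = -1.5129068498; d2 = -1.5836175280
phi(d1) = 0.1270236358; exp(-qT) = 0.9841273201; exp(-rT) = 0.9910403788
Vega = S * exp(-qT) * phi(d1) * sqrt(T) = 11.1200 * 0.9841273201 * 0.1270236358 * 0.7071067812 = 0.982937


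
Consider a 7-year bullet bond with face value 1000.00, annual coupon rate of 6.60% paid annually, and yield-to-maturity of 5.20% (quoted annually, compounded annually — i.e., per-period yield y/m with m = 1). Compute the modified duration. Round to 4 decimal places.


Coupon per period c = face * coupon_rate / m = 66.000000
Periods per year m = 1; per-period yield y/m = 0.052000
Number of cashflows N = 7
Cashflows (t years, CF_t, discount factor 1/(1+y/m)^(m*t), PV):
  t = 1.0000: CF_t = 66.000000, DF = 0.950570, PV = 62.737643
  t = 2.0000: CF_t = 66.000000, DF = 0.903584, PV = 59.636542
  t = 3.0000: CF_t = 66.000000, DF = 0.858920, PV = 56.688728
  t = 4.0000: CF_t = 66.000000, DF = 0.816464, PV = 53.886624
  t = 5.0000: CF_t = 66.000000, DF = 0.776106, PV = 51.223027
  t = 6.0000: CF_t = 66.000000, DF = 0.737744, PV = 48.691090
  t = 7.0000: CF_t = 1066.000000, DF = 0.701277, PV = 747.561671
Price P = sum_t PV_t = 1080.425325
First compute Macaulay numerator sum_t t * PV_t:
  t * PV_t at t = 1.0000: 62.737643
  t * PV_t at t = 2.0000: 119.273085
  t * PV_t at t = 3.0000: 170.066185
  t * PV_t at t = 4.0000: 215.546496
  t * PV_t at t = 5.0000: 256.115133
  t * PV_t at t = 6.0000: 292.146540
  t * PV_t at t = 7.0000: 5232.931695
Macaulay duration D = 6348.816777 / 1080.425325 = 5.876220
Modified duration = D / (1 + y/m) = 5.876220 / (1 + 0.052000) = 5.585760

Answer: Modified duration = 5.5858


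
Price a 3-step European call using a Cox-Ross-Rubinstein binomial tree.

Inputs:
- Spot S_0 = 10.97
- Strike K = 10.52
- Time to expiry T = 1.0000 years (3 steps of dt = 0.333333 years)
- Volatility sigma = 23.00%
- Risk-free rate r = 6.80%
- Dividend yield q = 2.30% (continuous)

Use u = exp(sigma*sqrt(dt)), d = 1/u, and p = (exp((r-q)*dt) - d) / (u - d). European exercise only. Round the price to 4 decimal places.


Answer: Price = V(0,0) = 1.5153

Derivation:
dt = T/N = 0.333333
u = exp(sigma*sqrt(dt)) = 1.142011; d = 1/u = 0.875648
p = (exp((r-q)*dt) - d) / (u - d) = 0.523590
Discount per step: exp(-r*dt) = 0.977588
Stock lattice S(k, i) with i counting down-moves:
  k=0: S(0,0) = 10.9700
  k=1: S(1,0) = 12.5279; S(1,1) = 9.6059
  k=2: S(2,0) = 14.3069; S(2,1) = 10.9700; S(2,2) = 8.4114
  k=3: S(3,0) = 16.3387; S(3,1) = 12.5279; S(3,2) = 9.6059; S(3,3) = 7.3654
Terminal payoffs V(N, i) = max(S_T - K, 0):
  V(3,0) = 5.818691; V(3,1) = 2.007858; V(3,2) = 0.000000; V(3,3) = 0.000000
Backward induction: V(k, i) = exp(-r*dt) * [p * V(k+1, i) + (1-p) * V(k+1, i+1)].
  V(2,0) = exp(-r*dt) * [p*5.818691 + (1-p)*2.007858] = 3.913453
  V(2,1) = exp(-r*dt) * [p*2.007858 + (1-p)*0.000000] = 1.027733
  V(2,2) = exp(-r*dt) * [p*0.000000 + (1-p)*0.000000] = 0.000000
  V(1,0) = exp(-r*dt) * [p*3.913453 + (1-p)*1.027733] = 2.481771
  V(1,1) = exp(-r*dt) * [p*1.027733 + (1-p)*0.000000] = 0.526050
  V(0,0) = exp(-r*dt) * [p*2.481771 + (1-p)*0.526050] = 1.515307


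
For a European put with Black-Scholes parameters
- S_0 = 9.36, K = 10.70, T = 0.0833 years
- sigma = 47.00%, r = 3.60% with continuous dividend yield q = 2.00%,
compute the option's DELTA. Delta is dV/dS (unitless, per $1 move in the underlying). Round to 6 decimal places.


d1 = -0.9086989081; d2 = -1.0443490832
phi(d1) = 0.2640002085; exp(-qT) = 0.9983353870; exp(-rT) = 0.9970056919
N(-d1) = 0.8182454596
Delta = -exp(-qT) * N(-d1) = -0.9983353870 * 0.8182454596 = -0.816883

Answer: Delta = -0.816883


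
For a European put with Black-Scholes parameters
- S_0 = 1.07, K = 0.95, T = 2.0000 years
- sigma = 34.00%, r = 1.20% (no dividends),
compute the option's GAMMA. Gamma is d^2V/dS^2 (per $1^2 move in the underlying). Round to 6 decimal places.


Answer: Gamma = 0.671037

Derivation:
d1 = 0.5377171532; d2 = 0.0568845420
phi(d1) = 0.3452424340; exp(-qT) = 1.0000000000; exp(-rT) = 0.9762857098
Gamma = exp(-qT) * phi(d1) / (S * sigma * sqrt(T)) = 1.0000000000 * 0.3452424340 / (1.0700 * 0.3400 * 1.4142135624) = 0.671037


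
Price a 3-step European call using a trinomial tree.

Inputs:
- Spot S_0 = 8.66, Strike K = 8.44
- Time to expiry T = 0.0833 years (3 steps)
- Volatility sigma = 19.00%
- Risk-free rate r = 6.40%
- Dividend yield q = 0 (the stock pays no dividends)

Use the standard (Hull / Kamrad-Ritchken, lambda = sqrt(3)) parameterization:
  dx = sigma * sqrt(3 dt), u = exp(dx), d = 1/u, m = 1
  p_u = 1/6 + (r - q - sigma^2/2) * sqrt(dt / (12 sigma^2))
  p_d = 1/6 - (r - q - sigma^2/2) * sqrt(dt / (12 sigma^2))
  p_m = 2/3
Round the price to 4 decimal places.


Answer: Price = V(0,0) = 0.3543

Derivation:
dt = T/N = 0.027767; dx = sigma*sqrt(3*dt) = 0.054837
u = exp(dx) = 1.056369; d = 1/u = 0.946639
p_u = 0.178300, p_m = 0.666667, p_d = 0.155033
Discount per step: exp(-r*dt) = 0.998225
Stock lattice S(k, j) with j the centered position index:
  k=0: S(0,+0) = 8.6600
  k=1: S(1,-1) = 8.1979; S(1,+0) = 8.6600; S(1,+1) = 9.1482
  k=2: S(2,-2) = 7.7604; S(2,-1) = 8.1979; S(2,+0) = 8.6600; S(2,+1) = 9.1482; S(2,+2) = 9.6638
  k=3: S(3,-3) = 7.3463; S(3,-2) = 7.7604; S(3,-1) = 8.1979; S(3,+0) = 8.6600; S(3,+1) = 9.1482; S(3,+2) = 9.6638; S(3,+3) = 10.2086
Terminal payoffs V(N, j) = max(S_T - K, 0):
  V(3,-3) = 0.000000; V(3,-2) = 0.000000; V(3,-1) = 0.000000; V(3,+0) = 0.220000; V(3,+1) = 0.708153; V(3,+2) = 1.223823; V(3,+3) = 1.768561
Backward induction: V(k, j) = exp(-r*dt) * [p_u * V(k+1, j+1) + p_m * V(k+1, j) + p_d * V(k+1, j-1)]
  V(2,-2) = exp(-r*dt) * [p_u*0.000000 + p_m*0.000000 + p_d*0.000000] = 0.000000
  V(2,-1) = exp(-r*dt) * [p_u*0.220000 + p_m*0.000000 + p_d*0.000000] = 0.039156
  V(2,+0) = exp(-r*dt) * [p_u*0.708153 + p_m*0.220000 + p_d*0.000000] = 0.272446
  V(2,+1) = exp(-r*dt) * [p_u*1.223823 + p_m*0.708153 + p_d*0.220000] = 0.723131
  V(2,+2) = exp(-r*dt) * [p_u*1.768561 + p_m*1.223823 + p_d*0.708153] = 1.238800
  V(1,-1) = exp(-r*dt) * [p_u*0.272446 + p_m*0.039156 + p_d*0.000000] = 0.074549
  V(1,+0) = exp(-r*dt) * [p_u*0.723131 + p_m*0.272446 + p_d*0.039156] = 0.316073
  V(1,+1) = exp(-r*dt) * [p_u*1.238800 + p_m*0.723131 + p_d*0.272446] = 0.743880
  V(0,+0) = exp(-r*dt) * [p_u*0.743880 + p_m*0.316073 + p_d*0.074549] = 0.354277


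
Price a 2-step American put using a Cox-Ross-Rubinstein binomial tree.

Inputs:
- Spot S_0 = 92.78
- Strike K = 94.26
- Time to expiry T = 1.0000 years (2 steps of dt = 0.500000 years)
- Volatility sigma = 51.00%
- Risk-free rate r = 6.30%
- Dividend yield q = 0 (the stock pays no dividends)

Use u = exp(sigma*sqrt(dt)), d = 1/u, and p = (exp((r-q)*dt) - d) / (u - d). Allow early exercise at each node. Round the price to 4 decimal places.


Answer: Price = V(0,0) = 15.9825

Derivation:
dt = T/N = 0.500000
u = exp(sigma*sqrt(dt)) = 1.434225; d = 1/u = 0.697241
p = (exp((r-q)*dt) - d) / (u - d) = 0.454230
Discount per step: exp(-r*dt) = 0.968991
Stock lattice S(k, i) with i counting down-moves:
  k=0: S(0,0) = 92.7800
  k=1: S(1,0) = 133.0674; S(1,1) = 64.6900
  k=2: S(2,0) = 190.8485; S(2,1) = 92.7800; S(2,2) = 45.1045
Terminal payoffs V(N, i) = max(K - S_T, 0):
  V(2,0) = 0.000000; V(2,1) = 1.480000; V(2,2) = 49.155493
Backward induction: V(k, i) = exp(-r*dt) * [p * V(k+1, i) + (1-p) * V(k+1, i+1)]; then take max(V_cont, immediate exercise) for American.
  V(1,0) = exp(-r*dt) * [p*0.000000 + (1-p)*1.480000] = 0.782692; exercise = 0.000000; V(1,0) = max -> 0.782692
  V(1,1) = exp(-r*dt) * [p*1.480000 + (1-p)*49.155493] = 26.647087; exercise = 29.569999; V(1,1) = max -> 29.569999
  V(0,0) = exp(-r*dt) * [p*0.782692 + (1-p)*29.569999] = 15.982466; exercise = 1.480000; V(0,0) = max -> 15.982466


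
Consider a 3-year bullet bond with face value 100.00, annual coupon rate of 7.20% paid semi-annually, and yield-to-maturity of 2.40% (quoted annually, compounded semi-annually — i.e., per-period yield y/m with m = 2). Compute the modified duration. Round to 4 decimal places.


Answer: Modified duration = 2.7364

Derivation:
Coupon per period c = face * coupon_rate / m = 3.600000
Periods per year m = 2; per-period yield y/m = 0.012000
Number of cashflows N = 6
Cashflows (t years, CF_t, discount factor 1/(1+y/m)^(m*t), PV):
  t = 0.5000: CF_t = 3.600000, DF = 0.988142, PV = 3.557312
  t = 1.0000: CF_t = 3.600000, DF = 0.976425, PV = 3.515131
  t = 1.5000: CF_t = 3.600000, DF = 0.964847, PV = 3.473449
  t = 2.0000: CF_t = 3.600000, DF = 0.953406, PV = 3.432262
  t = 2.5000: CF_t = 3.600000, DF = 0.942101, PV = 3.391563
  t = 3.0000: CF_t = 103.600000, DF = 0.930930, PV = 96.444326
Price P = sum_t PV_t = 113.814043
First compute Macaulay numerator sum_t t * PV_t:
  t * PV_t at t = 0.5000: 1.778656
  t * PV_t at t = 1.0000: 3.515131
  t * PV_t at t = 1.5000: 5.210174
  t * PV_t at t = 2.0000: 6.864524
  t * PV_t at t = 2.5000: 8.478908
  t * PV_t at t = 3.0000: 289.332977
Macaulay duration D = 315.180370 / 113.814043 = 2.769257
Modified duration = D / (1 + y/m) = 2.769257 / (1 + 0.012000) = 2.736420


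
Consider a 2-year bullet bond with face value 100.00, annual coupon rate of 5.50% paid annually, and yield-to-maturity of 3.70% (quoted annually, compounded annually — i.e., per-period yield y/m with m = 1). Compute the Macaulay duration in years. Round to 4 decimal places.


Coupon per period c = face * coupon_rate / m = 5.500000
Periods per year m = 1; per-period yield y/m = 0.037000
Number of cashflows N = 2
Cashflows (t years, CF_t, discount factor 1/(1+y/m)^(m*t), PV):
  t = 1.0000: CF_t = 5.500000, DF = 0.964320, PV = 5.303761
  t = 2.0000: CF_t = 105.500000, DF = 0.929913, PV = 98.105859
Price P = sum_t PV_t = 103.409620
Macaulay numerator sum_t t * PV_t:
  t * PV_t at t = 1.0000: 5.303761
  t * PV_t at t = 2.0000: 196.211719
Macaulay duration D = (sum_t t * PV_t) / P = 201.515480 / 103.409620 = 1.948711

Answer: Macaulay duration = 1.9487 years


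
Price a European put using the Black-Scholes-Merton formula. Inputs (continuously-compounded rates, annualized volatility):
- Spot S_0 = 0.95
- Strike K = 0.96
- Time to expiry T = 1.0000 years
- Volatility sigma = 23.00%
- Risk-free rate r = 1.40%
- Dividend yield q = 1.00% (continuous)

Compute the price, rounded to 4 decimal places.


d1 = (ln(S/K) + (r - q + 0.5*sigma^2) * T) / (sigma * sqrt(T)) = 0.08686391
d2 = d1 - sigma * sqrt(T) = -0.14313609
exp(-rT) = 0.98609754; exp(-qT) = 0.99004983
P = K * exp(-rT) * N(-d2) - S_0 * exp(-qT) * N(-d1)
N(-d1) = 0.46538984; N(-d2) = 0.55690865
P = 0.9600 * 0.98609754 * 0.55690865 - 0.9500 * 0.99004983 * 0.46538984 = 0.0895

Answer: Price = 0.0895


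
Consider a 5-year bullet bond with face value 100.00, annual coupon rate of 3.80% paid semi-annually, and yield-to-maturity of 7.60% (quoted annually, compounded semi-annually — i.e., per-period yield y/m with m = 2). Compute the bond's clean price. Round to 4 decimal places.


Coupon per period c = face * coupon_rate / m = 1.900000
Periods per year m = 2; per-period yield y/m = 0.038000
Number of cashflows N = 10
Cashflows (t years, CF_t, discount factor 1/(1+y/m)^(m*t), PV):
  t = 0.5000: CF_t = 1.900000, DF = 0.963391, PV = 1.830443
  t = 1.0000: CF_t = 1.900000, DF = 0.928122, PV = 1.763433
  t = 1.5000: CF_t = 1.900000, DF = 0.894145, PV = 1.698875
  t = 2.0000: CF_t = 1.900000, DF = 0.861411, PV = 1.636682
  t = 2.5000: CF_t = 1.900000, DF = 0.829876, PV = 1.576764
  t = 3.0000: CF_t = 1.900000, DF = 0.799495, PV = 1.519041
  t = 3.5000: CF_t = 1.900000, DF = 0.770227, PV = 1.463431
  t = 4.0000: CF_t = 1.900000, DF = 0.742030, PV = 1.409856
  t = 4.5000: CF_t = 1.900000, DF = 0.714865, PV = 1.358243
  t = 5.0000: CF_t = 101.900000, DF = 0.688694, PV = 70.177945
Price P = sum_t PV_t = 84.434713

Answer: Price = 84.4347


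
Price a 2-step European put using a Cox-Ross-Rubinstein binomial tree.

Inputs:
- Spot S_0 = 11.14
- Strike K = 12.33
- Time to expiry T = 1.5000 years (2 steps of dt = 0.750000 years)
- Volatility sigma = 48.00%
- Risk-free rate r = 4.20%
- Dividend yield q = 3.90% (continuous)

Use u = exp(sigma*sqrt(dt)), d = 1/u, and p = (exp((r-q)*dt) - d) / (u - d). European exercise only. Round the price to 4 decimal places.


Answer: Price = V(0,0) = 3.0630

Derivation:
dt = T/N = 0.750000
u = exp(sigma*sqrt(dt)) = 1.515419; d = 1/u = 0.659883
p = (exp((r-q)*dt) - d) / (u - d) = 0.400181
Discount per step: exp(-r*dt) = 0.968991
Stock lattice S(k, i) with i counting down-moves:
  k=0: S(0,0) = 11.1400
  k=1: S(1,0) = 16.8818; S(1,1) = 7.3511
  k=2: S(2,0) = 25.5830; S(2,1) = 11.1400; S(2,2) = 4.8509
Terminal payoffs V(N, i) = max(K - S_T, 0):
  V(2,0) = 0.000000; V(2,1) = 1.190000; V(2,2) = 7.479131
Backward induction: V(k, i) = exp(-r*dt) * [p * V(k+1, i) + (1-p) * V(k+1, i+1)].
  V(1,0) = exp(-r*dt) * [p*0.000000 + (1-p)*1.190000] = 0.691651
  V(1,1) = exp(-r*dt) * [p*1.190000 + (1-p)*7.479131] = 4.808463
  V(0,0) = exp(-r*dt) * [p*0.691651 + (1-p)*4.808463] = 3.062974


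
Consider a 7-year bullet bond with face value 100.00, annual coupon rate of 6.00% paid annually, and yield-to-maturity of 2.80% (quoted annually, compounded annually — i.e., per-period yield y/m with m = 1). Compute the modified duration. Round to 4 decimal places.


Coupon per period c = face * coupon_rate / m = 6.000000
Periods per year m = 1; per-period yield y/m = 0.028000
Number of cashflows N = 7
Cashflows (t years, CF_t, discount factor 1/(1+y/m)^(m*t), PV):
  t = 1.0000: CF_t = 6.000000, DF = 0.972763, PV = 5.836576
  t = 2.0000: CF_t = 6.000000, DF = 0.946267, PV = 5.677603
  t = 3.0000: CF_t = 6.000000, DF = 0.920493, PV = 5.522960
  t = 4.0000: CF_t = 6.000000, DF = 0.895422, PV = 5.372529
  t = 5.0000: CF_t = 6.000000, DF = 0.871033, PV = 5.226196
  t = 6.0000: CF_t = 6.000000, DF = 0.847308, PV = 5.083848
  t = 7.0000: CF_t = 106.000000, DF = 0.824230, PV = 87.368336
Price P = sum_t PV_t = 120.088048
First compute Macaulay numerator sum_t t * PV_t:
  t * PV_t at t = 1.0000: 5.836576
  t * PV_t at t = 2.0000: 11.355206
  t * PV_t at t = 3.0000: 16.568880
  t * PV_t at t = 4.0000: 21.490117
  t * PV_t at t = 5.0000: 26.130979
  t * PV_t at t = 6.0000: 30.503088
  t * PV_t at t = 7.0000: 611.578350
Macaulay duration D = 723.463196 / 120.088048 = 6.024440
Modified duration = D / (1 + y/m) = 6.024440 / (1 + 0.028000) = 5.860350

Answer: Modified duration = 5.8603


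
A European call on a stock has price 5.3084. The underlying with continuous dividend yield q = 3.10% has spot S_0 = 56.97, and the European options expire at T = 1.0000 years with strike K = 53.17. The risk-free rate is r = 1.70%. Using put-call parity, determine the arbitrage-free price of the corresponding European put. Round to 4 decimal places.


Answer: Put price = 2.3511

Derivation:
Put-call parity: C - P = S_0 * exp(-qT) - K * exp(-rT).
S_0 * exp(-qT) = 56.9700 * 0.96947557 = 55.23102340
K * exp(-rT) = 53.1700 * 0.98314368 = 52.27374971
P = C - S*exp(-qT) + K*exp(-rT)
P = 5.3084 - 55.23102340 + 52.27374971 = 2.3511


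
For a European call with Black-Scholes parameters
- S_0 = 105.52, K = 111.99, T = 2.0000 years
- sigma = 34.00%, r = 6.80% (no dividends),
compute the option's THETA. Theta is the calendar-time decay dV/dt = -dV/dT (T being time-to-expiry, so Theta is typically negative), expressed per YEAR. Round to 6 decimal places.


Answer: Theta = -7.780255

Derivation:
d1 = 0.3994964616; d2 = -0.0813361496
phi(d1) = 0.3683442763; exp(-qT) = 1.0000000000; exp(-rT) = 0.8728426325
Theta = -S*exp(-qT)*phi(d1)*sigma/(2*sqrt(T)) - r*K*exp(-rT)*N(d2) + q*S*exp(-qT)*N(d1)
N(d1) = 0.6552362848; N(d2) = 0.4675873130; sqrt(T) = 1.4142135624
Term 1 = -105.5200 * 1.0000000000 * 0.3683442763 * 0.3400 / (2 * 1.4142135624) = -4.6722129823
Term 2 = -0.0680 * 111.9900 * 0.8728426325 * 0.4675873130 = -3.1080416269
Term 3 = 0 (no dividend yield, q = 0)
Theta = -4.6722129823 + (-3.1080416269) + (0.0000000000) = -7.780255


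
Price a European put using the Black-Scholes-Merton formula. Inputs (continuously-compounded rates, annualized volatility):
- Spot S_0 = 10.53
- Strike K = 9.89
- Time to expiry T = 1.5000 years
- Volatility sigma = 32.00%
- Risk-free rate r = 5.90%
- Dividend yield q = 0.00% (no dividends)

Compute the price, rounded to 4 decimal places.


Answer: Price = 0.8924

Derivation:
d1 = (ln(S/K) + (r - q + 0.5*sigma^2) * T) / (sigma * sqrt(T)) = 0.58176448
d2 = d1 - sigma * sqrt(T) = 0.18984612
exp(-rT) = 0.91530311; exp(-qT) = 1.00000000
P = K * exp(-rT) * N(-d2) - S_0 * exp(-qT) * N(-d1)
N(-d1) = 0.28036267; N(-d2) = 0.42471486
P = 9.8900 * 0.91530311 * 0.42471486 - 10.5300 * 1.00000000 * 0.28036267 = 0.8924


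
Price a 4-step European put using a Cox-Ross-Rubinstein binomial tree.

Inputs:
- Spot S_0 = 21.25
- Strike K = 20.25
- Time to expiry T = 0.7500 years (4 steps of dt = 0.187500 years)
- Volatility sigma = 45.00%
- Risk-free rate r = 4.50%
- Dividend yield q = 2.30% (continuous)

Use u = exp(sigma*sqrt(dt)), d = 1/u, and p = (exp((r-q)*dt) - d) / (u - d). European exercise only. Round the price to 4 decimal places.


Answer: Price = V(0,0) = 2.4809

Derivation:
dt = T/N = 0.187500
u = exp(sigma*sqrt(dt)) = 1.215136; d = 1/u = 0.822953
p = (exp((r-q)*dt) - d) / (u - d) = 0.461979
Discount per step: exp(-r*dt) = 0.991598
Stock lattice S(k, i) with i counting down-moves:
  k=0: S(0,0) = 21.2500
  k=1: S(1,0) = 25.8216; S(1,1) = 17.4878
  k=2: S(2,0) = 31.3768; S(2,1) = 21.2500; S(2,2) = 14.3916
  k=3: S(3,0) = 38.1271; S(3,1) = 25.8216; S(3,2) = 17.4878; S(3,3) = 11.8436
  k=4: S(4,0) = 46.3295; S(4,1) = 31.3768; S(4,2) = 21.2500; S(4,3) = 14.3916; S(4,4) = 9.7468
Terminal payoffs V(N, i) = max(K - S_T, 0):
  V(4,0) = 0.000000; V(4,1) = 0.000000; V(4,2) = 0.000000; V(4,3) = 5.858389; V(4,4) = 10.503249
Backward induction: V(k, i) = exp(-r*dt) * [p * V(k+1, i) + (1-p) * V(k+1, i+1)].
  V(3,0) = exp(-r*dt) * [p*0.000000 + (1-p)*0.000000] = 0.000000
  V(3,1) = exp(-r*dt) * [p*0.000000 + (1-p)*0.000000] = 0.000000
  V(3,2) = exp(-r*dt) * [p*0.000000 + (1-p)*5.858389] = 3.125451
  V(3,3) = exp(-r*dt) * [p*5.858389 + (1-p)*10.503249] = 8.287200
  V(2,0) = exp(-r*dt) * [p*0.000000 + (1-p)*0.000000] = 0.000000
  V(2,1) = exp(-r*dt) * [p*0.000000 + (1-p)*3.125451] = 1.667429
  V(2,2) = exp(-r*dt) * [p*3.125451 + (1-p)*8.287200] = 5.852985
  V(1,0) = exp(-r*dt) * [p*0.000000 + (1-p)*1.667429] = 0.889573
  V(1,1) = exp(-r*dt) * [p*1.667429 + (1-p)*5.852985] = 3.886414
  V(0,0) = exp(-r*dt) * [p*0.889573 + (1-p)*3.886414] = 2.480914


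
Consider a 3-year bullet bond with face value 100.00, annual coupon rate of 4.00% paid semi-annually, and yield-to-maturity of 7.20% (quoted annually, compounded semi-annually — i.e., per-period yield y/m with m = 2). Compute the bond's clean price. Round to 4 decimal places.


Answer: Price = 91.5022

Derivation:
Coupon per period c = face * coupon_rate / m = 2.000000
Periods per year m = 2; per-period yield y/m = 0.036000
Number of cashflows N = 6
Cashflows (t years, CF_t, discount factor 1/(1+y/m)^(m*t), PV):
  t = 0.5000: CF_t = 2.000000, DF = 0.965251, PV = 1.930502
  t = 1.0000: CF_t = 2.000000, DF = 0.931709, PV = 1.863419
  t = 1.5000: CF_t = 2.000000, DF = 0.899333, PV = 1.798667
  t = 2.0000: CF_t = 2.000000, DF = 0.868082, PV = 1.736165
  t = 2.5000: CF_t = 2.000000, DF = 0.837917, PV = 1.675835
  t = 3.0000: CF_t = 102.000000, DF = 0.808801, PV = 82.497662
Price P = sum_t PV_t = 91.502249


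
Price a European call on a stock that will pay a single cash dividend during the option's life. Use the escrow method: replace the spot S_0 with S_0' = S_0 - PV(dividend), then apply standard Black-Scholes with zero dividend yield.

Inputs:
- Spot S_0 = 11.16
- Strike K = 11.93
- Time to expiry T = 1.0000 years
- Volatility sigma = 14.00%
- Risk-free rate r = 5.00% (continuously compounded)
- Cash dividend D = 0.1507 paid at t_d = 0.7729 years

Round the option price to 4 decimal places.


PV(D) = D * exp(-r * t_d) = 0.1507 * 0.96209219 = 0.14498729
S_0' = S_0 - PV(D) = 11.1600 - 0.14498729 = 11.01501271
d1 = (ln(S_0'/K) + (r + sigma^2/2)*T) / (sigma*sqrt(T)) = -0.14283644
d2 = d1 - sigma*sqrt(T) = -0.28283644
exp(-rT) = 0.95122942
N(d1) = 0.44320968; N(d2) = 0.38865111
C = S_0' * N(d1) - K * exp(-rT) * N(d2) = 11.01501271 * 0.44320968 - 11.9300 * 0.95122942 * 0.38865111 = 0.4715

Answer: Price = 0.4715


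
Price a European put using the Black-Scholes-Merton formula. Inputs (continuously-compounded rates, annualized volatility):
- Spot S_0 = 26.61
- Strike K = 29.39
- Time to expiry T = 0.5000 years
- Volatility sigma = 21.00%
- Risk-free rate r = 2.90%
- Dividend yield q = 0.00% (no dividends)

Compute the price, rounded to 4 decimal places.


Answer: Price = 3.0840

Derivation:
d1 = (ln(S/K) + (r - q + 0.5*sigma^2) * T) / (sigma * sqrt(T)) = -0.49728056
d2 = d1 - sigma * sqrt(T) = -0.64577298
exp(-rT) = 0.98560462; exp(-qT) = 1.00000000
P = K * exp(-rT) * N(-d2) - S_0 * exp(-qT) * N(-d1)
N(-d1) = 0.69050439; N(-d2) = 0.74078681
P = 29.3900 * 0.98560462 * 0.74078681 - 26.6100 * 1.00000000 * 0.69050439 = 3.0840


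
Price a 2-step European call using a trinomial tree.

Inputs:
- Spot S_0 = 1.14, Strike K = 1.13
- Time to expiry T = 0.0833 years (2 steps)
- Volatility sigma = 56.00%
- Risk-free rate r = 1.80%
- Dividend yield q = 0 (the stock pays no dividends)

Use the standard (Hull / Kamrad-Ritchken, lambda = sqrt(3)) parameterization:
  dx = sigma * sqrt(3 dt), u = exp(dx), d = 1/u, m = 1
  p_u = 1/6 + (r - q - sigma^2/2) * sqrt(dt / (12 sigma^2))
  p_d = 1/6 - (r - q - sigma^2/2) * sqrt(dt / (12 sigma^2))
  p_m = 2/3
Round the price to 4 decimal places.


dt = T/N = 0.041650; dx = sigma*sqrt(3*dt) = 0.197950
u = exp(dx) = 1.218902; d = 1/u = 0.820411
p_u = 0.152064, p_m = 0.666667, p_d = 0.181269
Discount per step: exp(-r*dt) = 0.999251
Stock lattice S(k, j) with j the centered position index:
  k=0: S(0,+0) = 1.1400
  k=1: S(1,-1) = 0.9353; S(1,+0) = 1.1400; S(1,+1) = 1.3895
  k=2: S(2,-2) = 0.7673; S(2,-1) = 0.9353; S(2,+0) = 1.1400; S(2,+1) = 1.3895; S(2,+2) = 1.6937
Terminal payoffs V(N, j) = max(S_T - K, 0):
  V(2,-2) = 0.000000; V(2,-1) = 0.000000; V(2,+0) = 0.010000; V(2,+1) = 0.259548; V(2,+2) = 0.563723
Backward induction: V(k, j) = exp(-r*dt) * [p_u * V(k+1, j+1) + p_m * V(k+1, j) + p_d * V(k+1, j-1)]
  V(1,-1) = exp(-r*dt) * [p_u*0.010000 + p_m*0.000000 + p_d*0.000000] = 0.001520
  V(1,+0) = exp(-r*dt) * [p_u*0.259548 + p_m*0.010000 + p_d*0.000000] = 0.046100
  V(1,+1) = exp(-r*dt) * [p_u*0.563723 + p_m*0.259548 + p_d*0.010000] = 0.260372
  V(0,+0) = exp(-r*dt) * [p_u*0.260372 + p_m*0.046100 + p_d*0.001520] = 0.070549

Answer: Price = V(0,0) = 0.0705


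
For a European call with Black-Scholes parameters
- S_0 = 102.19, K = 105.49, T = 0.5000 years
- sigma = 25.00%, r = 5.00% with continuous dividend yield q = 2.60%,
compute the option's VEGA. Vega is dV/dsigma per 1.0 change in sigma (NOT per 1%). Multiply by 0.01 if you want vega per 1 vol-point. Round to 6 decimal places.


Answer: Vega = 28.447070

Derivation:
d1 = -0.0235174442; d2 = -0.2002941395
phi(d1) = 0.3988319741; exp(-qT) = 0.9870841350; exp(-rT) = 0.9753099120
Vega = S * exp(-qT) * phi(d1) * sqrt(T) = 102.1900 * 0.9870841350 * 0.3988319741 * 0.7071067812 = 28.447070


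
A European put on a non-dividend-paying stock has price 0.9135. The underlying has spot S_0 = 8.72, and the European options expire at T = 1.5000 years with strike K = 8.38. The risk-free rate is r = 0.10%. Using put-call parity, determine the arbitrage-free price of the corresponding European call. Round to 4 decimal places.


Answer: Call price = 1.2661

Derivation:
Put-call parity: C - P = S_0 * exp(-qT) - K * exp(-rT).
S_0 * exp(-qT) = 8.7200 * 1.00000000 = 8.72000000
K * exp(-rT) = 8.3800 * 0.99850112 = 8.36743942
C = P + S*exp(-qT) - K*exp(-rT)
C = 0.9135 + 8.72000000 - 8.36743942 = 1.2661


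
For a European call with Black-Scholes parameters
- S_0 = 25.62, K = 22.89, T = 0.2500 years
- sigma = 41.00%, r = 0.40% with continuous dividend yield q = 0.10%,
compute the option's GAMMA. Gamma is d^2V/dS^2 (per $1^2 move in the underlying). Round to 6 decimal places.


Answer: Gamma = 0.061247

Derivation:
d1 = 0.6557837195; d2 = 0.4507837195
phi(d1) = 0.3217550695; exp(-qT) = 0.9997500312; exp(-rT) = 0.9990004998
Gamma = exp(-qT) * phi(d1) / (S * sigma * sqrt(T)) = 0.9997500312 * 0.3217550695 / (25.6200 * 0.4100 * 0.5000000000) = 0.061247


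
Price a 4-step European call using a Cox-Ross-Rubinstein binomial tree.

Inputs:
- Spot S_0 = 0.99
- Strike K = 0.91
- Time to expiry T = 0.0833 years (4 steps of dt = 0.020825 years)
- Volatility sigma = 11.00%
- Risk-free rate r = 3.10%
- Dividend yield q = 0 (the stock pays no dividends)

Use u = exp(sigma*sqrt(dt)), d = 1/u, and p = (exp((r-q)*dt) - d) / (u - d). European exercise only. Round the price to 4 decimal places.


dt = T/N = 0.020825
u = exp(sigma*sqrt(dt)) = 1.016001; d = 1/u = 0.984251
p = (exp((r-q)*dt) - d) / (u - d) = 0.516372
Discount per step: exp(-r*dt) = 0.999355
Stock lattice S(k, i) with i counting down-moves:
  k=0: S(0,0) = 0.9900
  k=1: S(1,0) = 1.0058; S(1,1) = 0.9744
  k=2: S(2,0) = 1.0219; S(2,1) = 0.9900; S(2,2) = 0.9591
  k=3: S(3,0) = 1.0383; S(3,1) = 1.0058; S(3,2) = 0.9744; S(3,3) = 0.9440
  k=4: S(4,0) = 1.0549; S(4,1) = 1.0219; S(4,2) = 0.9900; S(4,3) = 0.9591; S(4,4) = 0.9291
Terminal payoffs V(N, i) = max(S_T - K, 0):
  V(4,0) = 0.144899; V(4,1) = 0.111935; V(4,2) = 0.080000; V(4,3) = 0.049063; V(4,4) = 0.019093
Backward induction: V(k, i) = exp(-r*dt) * [p * V(k+1, i) + (1-p) * V(k+1, i+1)].
  V(3,0) = exp(-r*dt) * [p*0.144899 + (1-p)*0.111935] = 0.128874
  V(3,1) = exp(-r*dt) * [p*0.111935 + (1-p)*0.080000] = 0.096428
  V(3,2) = exp(-r*dt) * [p*0.080000 + (1-p)*0.049063] = 0.064996
  V(3,3) = exp(-r*dt) * [p*0.049063 + (1-p)*0.019093] = 0.034547
  V(2,0) = exp(-r*dt) * [p*0.128874 + (1-p)*0.096428] = 0.113109
  V(2,1) = exp(-r*dt) * [p*0.096428 + (1-p)*0.064996] = 0.081174
  V(2,2) = exp(-r*dt) * [p*0.064996 + (1-p)*0.034547] = 0.050237
  V(1,0) = exp(-r*dt) * [p*0.113109 + (1-p)*0.081174] = 0.097601
  V(1,1) = exp(-r*dt) * [p*0.081174 + (1-p)*0.050237] = 0.066170
  V(0,0) = exp(-r*dt) * [p*0.097601 + (1-p)*0.066170] = 0.082347

Answer: Price = V(0,0) = 0.0823


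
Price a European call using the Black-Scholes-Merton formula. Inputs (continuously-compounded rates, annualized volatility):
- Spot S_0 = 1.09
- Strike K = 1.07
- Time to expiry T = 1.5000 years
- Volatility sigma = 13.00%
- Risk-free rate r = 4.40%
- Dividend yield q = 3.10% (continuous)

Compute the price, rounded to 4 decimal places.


Answer: Price = 0.0860

Derivation:
d1 = (ln(S/K) + (r - q + 0.5*sigma^2) * T) / (sigma * sqrt(T)) = 0.31839628
d2 = d1 - sigma * sqrt(T) = 0.15917945
exp(-rT) = 0.93613086; exp(-qT) = 0.95456456
C = S_0 * exp(-qT) * N(d1) - K * exp(-rT) * N(d2)
N(d1) = 0.62490782; N(d2) = 0.56323625
C = 1.0900 * 0.95456456 * 0.62490782 - 1.0700 * 0.93613086 * 0.56323625 = 0.0860


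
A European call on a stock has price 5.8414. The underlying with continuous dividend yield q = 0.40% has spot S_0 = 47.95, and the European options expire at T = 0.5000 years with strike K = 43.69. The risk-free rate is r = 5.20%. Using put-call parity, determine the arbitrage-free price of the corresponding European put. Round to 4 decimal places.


Answer: Put price = 0.5559

Derivation:
Put-call parity: C - P = S_0 * exp(-qT) - K * exp(-rT).
S_0 * exp(-qT) = 47.9500 * 0.99800200 = 47.85419584
K * exp(-rT) = 43.6900 * 0.97433509 = 42.56870007
P = C - S*exp(-qT) + K*exp(-rT)
P = 5.8414 - 47.85419584 + 42.56870007 = 0.5559


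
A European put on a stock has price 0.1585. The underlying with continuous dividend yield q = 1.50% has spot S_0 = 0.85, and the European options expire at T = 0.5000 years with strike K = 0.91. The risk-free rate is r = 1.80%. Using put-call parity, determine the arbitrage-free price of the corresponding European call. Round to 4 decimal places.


Put-call parity: C - P = S_0 * exp(-qT) - K * exp(-rT).
S_0 * exp(-qT) = 0.8500 * 0.99252805 = 0.84364885
K * exp(-rT) = 0.9100 * 0.99104038 = 0.90184674
C = P + S*exp(-qT) - K*exp(-rT)
C = 0.1585 + 0.84364885 - 0.90184674 = 0.1003

Answer: Call price = 0.1003


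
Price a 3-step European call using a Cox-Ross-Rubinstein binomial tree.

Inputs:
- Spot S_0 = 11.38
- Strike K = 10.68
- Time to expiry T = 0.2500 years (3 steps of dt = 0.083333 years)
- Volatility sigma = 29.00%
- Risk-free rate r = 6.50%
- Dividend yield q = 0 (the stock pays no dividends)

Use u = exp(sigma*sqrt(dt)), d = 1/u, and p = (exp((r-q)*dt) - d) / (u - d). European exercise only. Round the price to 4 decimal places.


dt = T/N = 0.083333
u = exp(sigma*sqrt(dt)) = 1.087320; d = 1/u = 0.919693
p = (exp((r-q)*dt) - d) / (u - d) = 0.511485
Discount per step: exp(-r*dt) = 0.994598
Stock lattice S(k, i) with i counting down-moves:
  k=0: S(0,0) = 11.3800
  k=1: S(1,0) = 12.3737; S(1,1) = 10.4661
  k=2: S(2,0) = 13.4542; S(2,1) = 11.3800; S(2,2) = 9.6256
  k=3: S(3,0) = 14.6290; S(3,1) = 12.3737; S(3,2) = 10.4661; S(3,3) = 8.8526
Terminal payoffs V(N, i) = max(S_T - K, 0):
  V(3,0) = 3.948984; V(3,1) = 1.693700; V(3,2) = 0.000000; V(3,3) = 0.000000
Backward induction: V(k, i) = exp(-r*dt) * [p * V(k+1, i) + (1-p) * V(k+1, i+1)].
  V(2,0) = exp(-r*dt) * [p*3.948984 + (1-p)*1.693700] = 2.831862
  V(2,1) = exp(-r*dt) * [p*1.693700 + (1-p)*0.000000] = 0.861622
  V(2,2) = exp(-r*dt) * [p*0.000000 + (1-p)*0.000000] = 0.000000
  V(1,0) = exp(-r*dt) * [p*2.831862 + (1-p)*0.861622] = 1.859271
  V(1,1) = exp(-r*dt) * [p*0.861622 + (1-p)*0.000000] = 0.438326
  V(0,0) = exp(-r*dt) * [p*1.859271 + (1-p)*0.438326] = 1.158824

Answer: Price = V(0,0) = 1.1588


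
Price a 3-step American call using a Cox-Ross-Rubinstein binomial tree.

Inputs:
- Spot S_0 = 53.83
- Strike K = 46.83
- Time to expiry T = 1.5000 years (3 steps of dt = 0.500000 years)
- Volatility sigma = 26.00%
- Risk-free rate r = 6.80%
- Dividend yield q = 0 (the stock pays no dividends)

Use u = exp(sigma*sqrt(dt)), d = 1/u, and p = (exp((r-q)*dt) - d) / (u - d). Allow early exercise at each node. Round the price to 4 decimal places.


Answer: Price = V(0,0) = 13.4823

Derivation:
dt = T/N = 0.500000
u = exp(sigma*sqrt(dt)) = 1.201833; d = 1/u = 0.832062
p = (exp((r-q)*dt) - d) / (u - d) = 0.547697
Discount per step: exp(-r*dt) = 0.966572
Stock lattice S(k, i) with i counting down-moves:
  k=0: S(0,0) = 53.8300
  k=1: S(1,0) = 64.6947; S(1,1) = 44.7899
  k=2: S(2,0) = 77.7522; S(2,1) = 53.8300; S(2,2) = 37.2680
  k=3: S(3,0) = 93.4451; S(3,1) = 64.6947; S(3,2) = 44.7899; S(3,3) = 31.0093
Terminal payoffs V(N, i) = max(S_T - K, 0):
  V(3,0) = 46.615112; V(3,1) = 17.864662; V(3,2) = 0.000000; V(3,3) = 0.000000
Backward induction: V(k, i) = exp(-r*dt) * [p * V(k+1, i) + (1-p) * V(k+1, i+1)]; then take max(V_cont, immediate exercise) for American.
  V(2,0) = exp(-r*dt) * [p*46.615112 + (1-p)*17.864662] = 32.487626; exercise = 30.922170; V(2,0) = max -> 32.487626
  V(2,1) = exp(-r*dt) * [p*17.864662 + (1-p)*0.000000] = 9.457344; exercise = 7.000000; V(2,1) = max -> 9.457344
  V(2,2) = exp(-r*dt) * [p*0.000000 + (1-p)*0.000000] = 0.000000; exercise = 0.000000; V(2,2) = max -> 0.000000
  V(1,0) = exp(-r*dt) * [p*32.487626 + (1-p)*9.457344] = 21.333162; exercise = 17.864662; V(1,0) = max -> 21.333162
  V(1,1) = exp(-r*dt) * [p*9.457344 + (1-p)*0.000000] = 5.006608; exercise = 0.000000; V(1,1) = max -> 5.006608
  V(0,0) = exp(-r*dt) * [p*21.333162 + (1-p)*5.006608] = 13.482332; exercise = 7.000000; V(0,0) = max -> 13.482332


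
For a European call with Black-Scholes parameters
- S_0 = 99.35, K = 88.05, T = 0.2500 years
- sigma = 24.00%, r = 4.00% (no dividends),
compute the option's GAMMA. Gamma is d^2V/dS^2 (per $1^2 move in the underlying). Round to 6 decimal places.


d1 = 1.1495344505; d2 = 1.0295344505
phi(d1) = 0.2060465305; exp(-qT) = 1.0000000000; exp(-rT) = 0.9900498337
Gamma = exp(-qT) * phi(d1) / (S * sigma * sqrt(T)) = 1.0000000000 * 0.2060465305 / (99.3500 * 0.2400 * 0.5000000000) = 0.017283

Answer: Gamma = 0.017283


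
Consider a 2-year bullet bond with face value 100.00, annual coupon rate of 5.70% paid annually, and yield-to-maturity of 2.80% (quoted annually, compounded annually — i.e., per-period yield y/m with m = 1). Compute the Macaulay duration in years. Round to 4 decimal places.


Coupon per period c = face * coupon_rate / m = 5.700000
Periods per year m = 1; per-period yield y/m = 0.028000
Number of cashflows N = 2
Cashflows (t years, CF_t, discount factor 1/(1+y/m)^(m*t), PV):
  t = 1.0000: CF_t = 5.700000, DF = 0.972763, PV = 5.544747
  t = 2.0000: CF_t = 105.700000, DF = 0.946267, PV = 100.020439
Price P = sum_t PV_t = 105.565186
Macaulay numerator sum_t t * PV_t:
  t * PV_t at t = 1.0000: 5.544747
  t * PV_t at t = 2.0000: 200.040879
Macaulay duration D = (sum_t t * PV_t) / P = 205.585626 / 105.565186 = 1.947476

Answer: Macaulay duration = 1.9475 years


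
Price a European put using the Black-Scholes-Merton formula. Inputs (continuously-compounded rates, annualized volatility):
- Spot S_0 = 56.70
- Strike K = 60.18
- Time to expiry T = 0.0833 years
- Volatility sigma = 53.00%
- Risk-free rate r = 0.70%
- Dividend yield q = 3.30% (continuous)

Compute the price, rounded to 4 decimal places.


d1 = (ln(S/K) + (r - q + 0.5*sigma^2) * T) / (sigma * sqrt(T)) = -0.32707776
d2 = d1 - sigma * sqrt(T) = -0.48004498
exp(-rT) = 0.99941707; exp(-qT) = 0.99725487
P = K * exp(-rT) * N(-d2) - S_0 * exp(-qT) * N(-d1)
N(-d1) = 0.62819546; N(-d2) = 0.68440230
P = 60.1800 * 0.99941707 * 0.68440230 - 56.7000 * 0.99725487 * 0.62819546 = 5.6424

Answer: Price = 5.6424
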